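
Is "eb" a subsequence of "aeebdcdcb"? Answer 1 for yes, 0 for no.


Check if "eb" is a subsequence of "aeebdcdcb"
Greedy scan:
  Position 0 ('a'): no match needed
  Position 1 ('e'): matches sub[0] = 'e'
  Position 2 ('e'): no match needed
  Position 3 ('b'): matches sub[1] = 'b'
  Position 4 ('d'): no match needed
  Position 5 ('c'): no match needed
  Position 6 ('d'): no match needed
  Position 7 ('c'): no match needed
  Position 8 ('b'): no match needed
All 2 characters matched => is a subsequence

1


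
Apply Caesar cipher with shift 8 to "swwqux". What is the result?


Caesar cipher: shift "swwqux" by 8
  's' (pos 18) + 8 = pos 0 = 'a'
  'w' (pos 22) + 8 = pos 4 = 'e'
  'w' (pos 22) + 8 = pos 4 = 'e'
  'q' (pos 16) + 8 = pos 24 = 'y'
  'u' (pos 20) + 8 = pos 2 = 'c'
  'x' (pos 23) + 8 = pos 5 = 'f'
Result: aeeycf

aeeycf


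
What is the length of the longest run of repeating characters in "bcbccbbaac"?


Input: "bcbccbbaac"
Scanning for longest run:
  Position 1 ('c'): new char, reset run to 1
  Position 2 ('b'): new char, reset run to 1
  Position 3 ('c'): new char, reset run to 1
  Position 4 ('c'): continues run of 'c', length=2
  Position 5 ('b'): new char, reset run to 1
  Position 6 ('b'): continues run of 'b', length=2
  Position 7 ('a'): new char, reset run to 1
  Position 8 ('a'): continues run of 'a', length=2
  Position 9 ('c'): new char, reset run to 1
Longest run: 'c' with length 2

2


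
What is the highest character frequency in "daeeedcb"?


Input: daeeedcb
Character counts:
  'a': 1
  'b': 1
  'c': 1
  'd': 2
  'e': 3
Maximum frequency: 3

3


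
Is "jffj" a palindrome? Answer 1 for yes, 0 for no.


Input: jffj
Reversed: jffj
  Compare pos 0 ('j') with pos 3 ('j'): match
  Compare pos 1 ('f') with pos 2 ('f'): match
Result: palindrome

1


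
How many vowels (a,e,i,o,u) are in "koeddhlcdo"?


Input: koeddhlcdo
Checking each character:
  'k' at position 0: consonant
  'o' at position 1: vowel (running total: 1)
  'e' at position 2: vowel (running total: 2)
  'd' at position 3: consonant
  'd' at position 4: consonant
  'h' at position 5: consonant
  'l' at position 6: consonant
  'c' at position 7: consonant
  'd' at position 8: consonant
  'o' at position 9: vowel (running total: 3)
Total vowels: 3

3


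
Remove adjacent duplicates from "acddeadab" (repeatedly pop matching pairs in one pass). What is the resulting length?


Input: acddeadab
Stack-based adjacent duplicate removal:
  Read 'a': push. Stack: a
  Read 'c': push. Stack: ac
  Read 'd': push. Stack: acd
  Read 'd': matches stack top 'd' => pop. Stack: ac
  Read 'e': push. Stack: ace
  Read 'a': push. Stack: acea
  Read 'd': push. Stack: acead
  Read 'a': push. Stack: aceada
  Read 'b': push. Stack: aceadab
Final stack: "aceadab" (length 7)

7


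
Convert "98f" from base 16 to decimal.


Input: "98f" in base 16
Positional expansion:
  Digit '9' (value 9) x 16^2 = 2304
  Digit '8' (value 8) x 16^1 = 128
  Digit 'f' (value 15) x 16^0 = 15
Sum = 2447

2447


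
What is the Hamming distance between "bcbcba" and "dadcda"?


Comparing "bcbcba" and "dadcda" position by position:
  Position 0: 'b' vs 'd' => differ
  Position 1: 'c' vs 'a' => differ
  Position 2: 'b' vs 'd' => differ
  Position 3: 'c' vs 'c' => same
  Position 4: 'b' vs 'd' => differ
  Position 5: 'a' vs 'a' => same
Total differences (Hamming distance): 4

4


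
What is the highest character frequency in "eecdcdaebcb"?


Input: eecdcdaebcb
Character counts:
  'a': 1
  'b': 2
  'c': 3
  'd': 2
  'e': 3
Maximum frequency: 3

3


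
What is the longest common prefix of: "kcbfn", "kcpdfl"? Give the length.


Words: kcbfn, kcpdfl
  Position 0: all 'k' => match
  Position 1: all 'c' => match
  Position 2: ('b', 'p') => mismatch, stop
LCP = "kc" (length 2)

2


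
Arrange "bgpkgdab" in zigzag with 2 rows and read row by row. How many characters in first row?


Zigzag "bgpkgdab" into 2 rows:
Placing characters:
  'b' => row 0
  'g' => row 1
  'p' => row 0
  'k' => row 1
  'g' => row 0
  'd' => row 1
  'a' => row 0
  'b' => row 1
Rows:
  Row 0: "bpga"
  Row 1: "gkdb"
First row length: 4

4


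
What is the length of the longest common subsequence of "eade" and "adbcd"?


LCS of "eade" and "adbcd"
DP table:
           a    d    b    c    d
      0    0    0    0    0    0
  e   0    0    0    0    0    0
  a   0    1    1    1    1    1
  d   0    1    2    2    2    2
  e   0    1    2    2    2    2
LCS length = dp[4][5] = 2

2


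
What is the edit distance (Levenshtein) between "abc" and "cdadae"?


Computing edit distance: "abc" -> "cdadae"
DP table:
           c    d    a    d    a    e
      0    1    2    3    4    5    6
  a   1    1    2    2    3    4    5
  b   2    2    2    3    3    4    5
  c   3    2    3    3    4    4    5
Edit distance = dp[3][6] = 5

5


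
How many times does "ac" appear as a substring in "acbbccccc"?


Searching for "ac" in "acbbccccc"
Scanning each position:
  Position 0: "ac" => MATCH
  Position 1: "cb" => no
  Position 2: "bb" => no
  Position 3: "bc" => no
  Position 4: "cc" => no
  Position 5: "cc" => no
  Position 6: "cc" => no
  Position 7: "cc" => no
Total occurrences: 1

1


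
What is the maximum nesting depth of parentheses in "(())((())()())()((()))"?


Input: "(())((())()())()((()))"
Tracking depth:
  Position 0 '(': depth becomes 1
  Position 1 '(': depth becomes 2
  Position 2 ')': depth becomes 1
  Position 3 ')': depth becomes 0
  Position 4 '(': depth becomes 1
  Position 5 '(': depth becomes 2
  Position 6 '(': depth becomes 3
  Position 7 ')': depth becomes 2
  Position 8 ')': depth becomes 1
  Position 9 '(': depth becomes 2
  Position 10 ')': depth becomes 1
  Position 11 '(': depth becomes 2
  Position 12 ')': depth becomes 1
  Position 13 ')': depth becomes 0
  Position 14 '(': depth becomes 1
  Position 15 ')': depth becomes 0
  Position 16 '(': depth becomes 1
  Position 17 '(': depth becomes 2
  Position 18 '(': depth becomes 3
  Position 19 ')': depth becomes 2
  Position 20 ')': depth becomes 1
  Position 21 ')': depth becomes 0
Maximum depth reached: 3

3


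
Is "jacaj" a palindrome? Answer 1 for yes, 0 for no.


Input: jacaj
Reversed: jacaj
  Compare pos 0 ('j') with pos 4 ('j'): match
  Compare pos 1 ('a') with pos 3 ('a'): match
Result: palindrome

1


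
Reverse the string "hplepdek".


Input: hplepdek
Reading characters right to left:
  Position 7: 'k'
  Position 6: 'e'
  Position 5: 'd'
  Position 4: 'p'
  Position 3: 'e'
  Position 2: 'l'
  Position 1: 'p'
  Position 0: 'h'
Reversed: kedpelph

kedpelph


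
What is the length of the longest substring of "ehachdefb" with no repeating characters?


Input: "ehachdefb"
Sliding window (track last position of each char):
  Position 0 ('e'): window [0,0] length 1 -- new best
  Position 1 ('h'): window [0,1] length 2 -- new best
  Position 2 ('a'): window [0,2] length 3 -- new best
  Position 3 ('c'): window [0,3] length 4 -- new best
  Position 4 ('h'): repeat (last at 1), move window start to 2
  Position 4 ('h'): window [2,4] length 3
  Position 5 ('d'): window [2,5] length 4
  Position 6 ('e'): window [2,6] length 5 -- new best
  Position 7 ('f'): window [2,7] length 6 -- new best
  Position 8 ('b'): window [2,8] length 7 -- new best
Longest substring with no repeats: "achdefb" with length 7

7


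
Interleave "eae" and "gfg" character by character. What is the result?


Interleaving "eae" and "gfg":
  Position 0: 'e' from first, 'g' from second => "eg"
  Position 1: 'a' from first, 'f' from second => "af"
  Position 2: 'e' from first, 'g' from second => "eg"
Result: egafeg

egafeg


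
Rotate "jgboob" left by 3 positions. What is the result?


Input: "jgboob", rotate left by 3
First 3 characters: "jgb"
Remaining characters: "oob"
Concatenate remaining + first: "oob" + "jgb" = "oobjgb"

oobjgb


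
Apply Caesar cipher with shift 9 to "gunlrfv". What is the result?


Caesar cipher: shift "gunlrfv" by 9
  'g' (pos 6) + 9 = pos 15 = 'p'
  'u' (pos 20) + 9 = pos 3 = 'd'
  'n' (pos 13) + 9 = pos 22 = 'w'
  'l' (pos 11) + 9 = pos 20 = 'u'
  'r' (pos 17) + 9 = pos 0 = 'a'
  'f' (pos 5) + 9 = pos 14 = 'o'
  'v' (pos 21) + 9 = pos 4 = 'e'
Result: pdwuaoe

pdwuaoe


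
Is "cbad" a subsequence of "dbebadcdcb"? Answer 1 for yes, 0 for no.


Check if "cbad" is a subsequence of "dbebadcdcb"
Greedy scan:
  Position 0 ('d'): no match needed
  Position 1 ('b'): no match needed
  Position 2 ('e'): no match needed
  Position 3 ('b'): no match needed
  Position 4 ('a'): no match needed
  Position 5 ('d'): no match needed
  Position 6 ('c'): matches sub[0] = 'c'
  Position 7 ('d'): no match needed
  Position 8 ('c'): no match needed
  Position 9 ('b'): matches sub[1] = 'b'
Only matched 2/4 characters => not a subsequence

0


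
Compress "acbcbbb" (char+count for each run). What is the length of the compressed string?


Input: acbcbbb
Runs:
  'a' x 1 => "a1"
  'c' x 1 => "c1"
  'b' x 1 => "b1"
  'c' x 1 => "c1"
  'b' x 3 => "b3"
Compressed: "a1c1b1c1b3"
Compressed length: 10

10


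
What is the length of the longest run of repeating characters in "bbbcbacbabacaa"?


Input: "bbbcbacbabacaa"
Scanning for longest run:
  Position 1 ('b'): continues run of 'b', length=2
  Position 2 ('b'): continues run of 'b', length=3
  Position 3 ('c'): new char, reset run to 1
  Position 4 ('b'): new char, reset run to 1
  Position 5 ('a'): new char, reset run to 1
  Position 6 ('c'): new char, reset run to 1
  Position 7 ('b'): new char, reset run to 1
  Position 8 ('a'): new char, reset run to 1
  Position 9 ('b'): new char, reset run to 1
  Position 10 ('a'): new char, reset run to 1
  Position 11 ('c'): new char, reset run to 1
  Position 12 ('a'): new char, reset run to 1
  Position 13 ('a'): continues run of 'a', length=2
Longest run: 'b' with length 3

3


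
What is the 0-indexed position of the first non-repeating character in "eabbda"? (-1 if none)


Input: eabbda
Character frequencies:
  'a': 2
  'b': 2
  'd': 1
  'e': 1
Scanning left to right for freq == 1:
  Position 0 ('e'): unique! => answer = 0

0


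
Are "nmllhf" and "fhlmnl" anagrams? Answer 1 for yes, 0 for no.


Strings: "nmllhf", "fhlmnl"
Sorted first:  fhllmn
Sorted second: fhllmn
Sorted forms match => anagrams

1


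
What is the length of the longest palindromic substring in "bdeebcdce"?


Input: "bdeebcdce"
Checking substrings for palindromes:
  [5:8] "cdc" (len 3) => palindrome
  [2:4] "ee" (len 2) => palindrome
Longest palindromic substring: "cdc" with length 3

3


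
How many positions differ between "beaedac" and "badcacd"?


Comparing "beaedac" and "badcacd" position by position:
  Position 0: 'b' vs 'b' => same
  Position 1: 'e' vs 'a' => DIFFER
  Position 2: 'a' vs 'd' => DIFFER
  Position 3: 'e' vs 'c' => DIFFER
  Position 4: 'd' vs 'a' => DIFFER
  Position 5: 'a' vs 'c' => DIFFER
  Position 6: 'c' vs 'd' => DIFFER
Positions that differ: 6

6


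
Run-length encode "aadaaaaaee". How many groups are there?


Input: aadaaaaaee
Scanning for consecutive runs:
  Group 1: 'a' x 2 (positions 0-1)
  Group 2: 'd' x 1 (positions 2-2)
  Group 3: 'a' x 5 (positions 3-7)
  Group 4: 'e' x 2 (positions 8-9)
Total groups: 4

4


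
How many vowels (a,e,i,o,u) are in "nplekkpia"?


Input: nplekkpia
Checking each character:
  'n' at position 0: consonant
  'p' at position 1: consonant
  'l' at position 2: consonant
  'e' at position 3: vowel (running total: 1)
  'k' at position 4: consonant
  'k' at position 5: consonant
  'p' at position 6: consonant
  'i' at position 7: vowel (running total: 2)
  'a' at position 8: vowel (running total: 3)
Total vowels: 3

3


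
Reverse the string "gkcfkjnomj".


Input: gkcfkjnomj
Reading characters right to left:
  Position 9: 'j'
  Position 8: 'm'
  Position 7: 'o'
  Position 6: 'n'
  Position 5: 'j'
  Position 4: 'k'
  Position 3: 'f'
  Position 2: 'c'
  Position 1: 'k'
  Position 0: 'g'
Reversed: jmonjkfckg

jmonjkfckg


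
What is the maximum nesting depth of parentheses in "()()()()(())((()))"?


Input: "()()()()(())((()))"
Tracking depth:
  Position 0 '(': depth becomes 1
  Position 1 ')': depth becomes 0
  Position 2 '(': depth becomes 1
  Position 3 ')': depth becomes 0
  Position 4 '(': depth becomes 1
  Position 5 ')': depth becomes 0
  Position 6 '(': depth becomes 1
  Position 7 ')': depth becomes 0
  Position 8 '(': depth becomes 1
  Position 9 '(': depth becomes 2
  Position 10 ')': depth becomes 1
  Position 11 ')': depth becomes 0
  Position 12 '(': depth becomes 1
  Position 13 '(': depth becomes 2
  Position 14 '(': depth becomes 3
  Position 15 ')': depth becomes 2
  Position 16 ')': depth becomes 1
  Position 17 ')': depth becomes 0
Maximum depth reached: 3

3


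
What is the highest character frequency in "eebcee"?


Input: eebcee
Character counts:
  'b': 1
  'c': 1
  'e': 4
Maximum frequency: 4

4


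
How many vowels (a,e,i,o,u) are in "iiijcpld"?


Input: iiijcpld
Checking each character:
  'i' at position 0: vowel (running total: 1)
  'i' at position 1: vowel (running total: 2)
  'i' at position 2: vowel (running total: 3)
  'j' at position 3: consonant
  'c' at position 4: consonant
  'p' at position 5: consonant
  'l' at position 6: consonant
  'd' at position 7: consonant
Total vowels: 3

3


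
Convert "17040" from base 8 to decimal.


Input: "17040" in base 8
Positional expansion:
  Digit '1' (value 1) x 8^4 = 4096
  Digit '7' (value 7) x 8^3 = 3584
  Digit '0' (value 0) x 8^2 = 0
  Digit '4' (value 4) x 8^1 = 32
  Digit '0' (value 0) x 8^0 = 0
Sum = 7712

7712


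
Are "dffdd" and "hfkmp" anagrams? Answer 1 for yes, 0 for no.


Strings: "dffdd", "hfkmp"
Sorted first:  dddff
Sorted second: fhkmp
Differ at position 0: 'd' vs 'f' => not anagrams

0


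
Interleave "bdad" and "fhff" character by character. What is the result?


Interleaving "bdad" and "fhff":
  Position 0: 'b' from first, 'f' from second => "bf"
  Position 1: 'd' from first, 'h' from second => "dh"
  Position 2: 'a' from first, 'f' from second => "af"
  Position 3: 'd' from first, 'f' from second => "df"
Result: bfdhafdf

bfdhafdf


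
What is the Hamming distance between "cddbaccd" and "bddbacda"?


Comparing "cddbaccd" and "bddbacda" position by position:
  Position 0: 'c' vs 'b' => differ
  Position 1: 'd' vs 'd' => same
  Position 2: 'd' vs 'd' => same
  Position 3: 'b' vs 'b' => same
  Position 4: 'a' vs 'a' => same
  Position 5: 'c' vs 'c' => same
  Position 6: 'c' vs 'd' => differ
  Position 7: 'd' vs 'a' => differ
Total differences (Hamming distance): 3

3


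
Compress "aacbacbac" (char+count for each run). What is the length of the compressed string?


Input: aacbacbac
Runs:
  'a' x 2 => "a2"
  'c' x 1 => "c1"
  'b' x 1 => "b1"
  'a' x 1 => "a1"
  'c' x 1 => "c1"
  'b' x 1 => "b1"
  'a' x 1 => "a1"
  'c' x 1 => "c1"
Compressed: "a2c1b1a1c1b1a1c1"
Compressed length: 16

16


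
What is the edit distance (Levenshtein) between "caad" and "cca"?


Computing edit distance: "caad" -> "cca"
DP table:
           c    c    a
      0    1    2    3
  c   1    0    1    2
  a   2    1    1    1
  a   3    2    2    1
  d   4    3    3    2
Edit distance = dp[4][3] = 2

2


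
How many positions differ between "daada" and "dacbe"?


Comparing "daada" and "dacbe" position by position:
  Position 0: 'd' vs 'd' => same
  Position 1: 'a' vs 'a' => same
  Position 2: 'a' vs 'c' => DIFFER
  Position 3: 'd' vs 'b' => DIFFER
  Position 4: 'a' vs 'e' => DIFFER
Positions that differ: 3

3


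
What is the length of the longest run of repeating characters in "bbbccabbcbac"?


Input: "bbbccabbcbac"
Scanning for longest run:
  Position 1 ('b'): continues run of 'b', length=2
  Position 2 ('b'): continues run of 'b', length=3
  Position 3 ('c'): new char, reset run to 1
  Position 4 ('c'): continues run of 'c', length=2
  Position 5 ('a'): new char, reset run to 1
  Position 6 ('b'): new char, reset run to 1
  Position 7 ('b'): continues run of 'b', length=2
  Position 8 ('c'): new char, reset run to 1
  Position 9 ('b'): new char, reset run to 1
  Position 10 ('a'): new char, reset run to 1
  Position 11 ('c'): new char, reset run to 1
Longest run: 'b' with length 3

3


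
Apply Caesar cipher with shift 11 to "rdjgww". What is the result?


Caesar cipher: shift "rdjgww" by 11
  'r' (pos 17) + 11 = pos 2 = 'c'
  'd' (pos 3) + 11 = pos 14 = 'o'
  'j' (pos 9) + 11 = pos 20 = 'u'
  'g' (pos 6) + 11 = pos 17 = 'r'
  'w' (pos 22) + 11 = pos 7 = 'h'
  'w' (pos 22) + 11 = pos 7 = 'h'
Result: courhh

courhh


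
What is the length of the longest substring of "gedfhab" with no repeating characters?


Input: "gedfhab"
Sliding window (track last position of each char):
  Position 0 ('g'): window [0,0] length 1 -- new best
  Position 1 ('e'): window [0,1] length 2 -- new best
  Position 2 ('d'): window [0,2] length 3 -- new best
  Position 3 ('f'): window [0,3] length 4 -- new best
  Position 4 ('h'): window [0,4] length 5 -- new best
  Position 5 ('a'): window [0,5] length 6 -- new best
  Position 6 ('b'): window [0,6] length 7 -- new best
Longest substring with no repeats: "gedfhab" with length 7

7


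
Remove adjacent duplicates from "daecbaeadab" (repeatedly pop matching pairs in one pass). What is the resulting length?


Input: daecbaeadab
Stack-based adjacent duplicate removal:
  Read 'd': push. Stack: d
  Read 'a': push. Stack: da
  Read 'e': push. Stack: dae
  Read 'c': push. Stack: daec
  Read 'b': push. Stack: daecb
  Read 'a': push. Stack: daecba
  Read 'e': push. Stack: daecbae
  Read 'a': push. Stack: daecbaea
  Read 'd': push. Stack: daecbaead
  Read 'a': push. Stack: daecbaeada
  Read 'b': push. Stack: daecbaeadab
Final stack: "daecbaeadab" (length 11)

11


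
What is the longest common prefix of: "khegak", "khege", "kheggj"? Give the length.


Words: khegak, khege, kheggj
  Position 0: all 'k' => match
  Position 1: all 'h' => match
  Position 2: all 'e' => match
  Position 3: all 'g' => match
  Position 4: ('a', 'e', 'g') => mismatch, stop
LCP = "kheg" (length 4)

4


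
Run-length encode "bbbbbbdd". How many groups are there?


Input: bbbbbbdd
Scanning for consecutive runs:
  Group 1: 'b' x 6 (positions 0-5)
  Group 2: 'd' x 2 (positions 6-7)
Total groups: 2

2


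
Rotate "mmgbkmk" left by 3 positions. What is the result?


Input: "mmgbkmk", rotate left by 3
First 3 characters: "mmg"
Remaining characters: "bkmk"
Concatenate remaining + first: "bkmk" + "mmg" = "bkmkmmg"

bkmkmmg


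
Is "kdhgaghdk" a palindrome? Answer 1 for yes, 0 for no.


Input: kdhgaghdk
Reversed: kdhgaghdk
  Compare pos 0 ('k') with pos 8 ('k'): match
  Compare pos 1 ('d') with pos 7 ('d'): match
  Compare pos 2 ('h') with pos 6 ('h'): match
  Compare pos 3 ('g') with pos 5 ('g'): match
Result: palindrome

1


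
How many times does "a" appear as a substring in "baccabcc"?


Searching for "a" in "baccabcc"
Scanning each position:
  Position 0: "b" => no
  Position 1: "a" => MATCH
  Position 2: "c" => no
  Position 3: "c" => no
  Position 4: "a" => MATCH
  Position 5: "b" => no
  Position 6: "c" => no
  Position 7: "c" => no
Total occurrences: 2

2


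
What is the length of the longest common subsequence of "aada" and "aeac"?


LCS of "aada" and "aeac"
DP table:
           a    e    a    c
      0    0    0    0    0
  a   0    1    1    1    1
  a   0    1    1    2    2
  d   0    1    1    2    2
  a   0    1    1    2    2
LCS length = dp[4][4] = 2

2


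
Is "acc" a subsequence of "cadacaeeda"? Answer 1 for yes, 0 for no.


Check if "acc" is a subsequence of "cadacaeeda"
Greedy scan:
  Position 0 ('c'): no match needed
  Position 1 ('a'): matches sub[0] = 'a'
  Position 2 ('d'): no match needed
  Position 3 ('a'): no match needed
  Position 4 ('c'): matches sub[1] = 'c'
  Position 5 ('a'): no match needed
  Position 6 ('e'): no match needed
  Position 7 ('e'): no match needed
  Position 8 ('d'): no match needed
  Position 9 ('a'): no match needed
Only matched 2/3 characters => not a subsequence

0


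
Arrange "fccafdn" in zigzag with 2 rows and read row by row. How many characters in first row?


Zigzag "fccafdn" into 2 rows:
Placing characters:
  'f' => row 0
  'c' => row 1
  'c' => row 0
  'a' => row 1
  'f' => row 0
  'd' => row 1
  'n' => row 0
Rows:
  Row 0: "fcfn"
  Row 1: "cad"
First row length: 4

4


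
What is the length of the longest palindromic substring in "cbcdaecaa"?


Input: "cbcdaecaa"
Checking substrings for palindromes:
  [0:3] "cbc" (len 3) => palindrome
  [7:9] "aa" (len 2) => palindrome
Longest palindromic substring: "cbc" with length 3

3


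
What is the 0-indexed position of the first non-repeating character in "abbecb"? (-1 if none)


Input: abbecb
Character frequencies:
  'a': 1
  'b': 3
  'c': 1
  'e': 1
Scanning left to right for freq == 1:
  Position 0 ('a'): unique! => answer = 0

0


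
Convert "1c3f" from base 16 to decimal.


Input: "1c3f" in base 16
Positional expansion:
  Digit '1' (value 1) x 16^3 = 4096
  Digit 'c' (value 12) x 16^2 = 3072
  Digit '3' (value 3) x 16^1 = 48
  Digit 'f' (value 15) x 16^0 = 15
Sum = 7231

7231


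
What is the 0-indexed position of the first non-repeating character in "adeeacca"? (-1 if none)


Input: adeeacca
Character frequencies:
  'a': 3
  'c': 2
  'd': 1
  'e': 2
Scanning left to right for freq == 1:
  Position 0 ('a'): freq=3, skip
  Position 1 ('d'): unique! => answer = 1

1


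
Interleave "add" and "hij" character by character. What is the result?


Interleaving "add" and "hij":
  Position 0: 'a' from first, 'h' from second => "ah"
  Position 1: 'd' from first, 'i' from second => "di"
  Position 2: 'd' from first, 'j' from second => "dj"
Result: ahdidj

ahdidj


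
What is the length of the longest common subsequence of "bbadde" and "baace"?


LCS of "bbadde" and "baace"
DP table:
           b    a    a    c    e
      0    0    0    0    0    0
  b   0    1    1    1    1    1
  b   0    1    1    1    1    1
  a   0    1    2    2    2    2
  d   0    1    2    2    2    2
  d   0    1    2    2    2    2
  e   0    1    2    2    2    3
LCS length = dp[6][5] = 3

3


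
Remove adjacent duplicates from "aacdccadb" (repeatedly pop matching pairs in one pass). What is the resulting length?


Input: aacdccadb
Stack-based adjacent duplicate removal:
  Read 'a': push. Stack: a
  Read 'a': matches stack top 'a' => pop. Stack: (empty)
  Read 'c': push. Stack: c
  Read 'd': push. Stack: cd
  Read 'c': push. Stack: cdc
  Read 'c': matches stack top 'c' => pop. Stack: cd
  Read 'a': push. Stack: cda
  Read 'd': push. Stack: cdad
  Read 'b': push. Stack: cdadb
Final stack: "cdadb" (length 5)

5


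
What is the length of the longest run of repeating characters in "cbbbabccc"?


Input: "cbbbabccc"
Scanning for longest run:
  Position 1 ('b'): new char, reset run to 1
  Position 2 ('b'): continues run of 'b', length=2
  Position 3 ('b'): continues run of 'b', length=3
  Position 4 ('a'): new char, reset run to 1
  Position 5 ('b'): new char, reset run to 1
  Position 6 ('c'): new char, reset run to 1
  Position 7 ('c'): continues run of 'c', length=2
  Position 8 ('c'): continues run of 'c', length=3
Longest run: 'b' with length 3

3


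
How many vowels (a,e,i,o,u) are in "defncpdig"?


Input: defncpdig
Checking each character:
  'd' at position 0: consonant
  'e' at position 1: vowel (running total: 1)
  'f' at position 2: consonant
  'n' at position 3: consonant
  'c' at position 4: consonant
  'p' at position 5: consonant
  'd' at position 6: consonant
  'i' at position 7: vowel (running total: 2)
  'g' at position 8: consonant
Total vowels: 2

2


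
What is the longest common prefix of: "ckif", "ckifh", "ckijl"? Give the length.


Words: ckif, ckifh, ckijl
  Position 0: all 'c' => match
  Position 1: all 'k' => match
  Position 2: all 'i' => match
  Position 3: ('f', 'f', 'j') => mismatch, stop
LCP = "cki" (length 3)

3


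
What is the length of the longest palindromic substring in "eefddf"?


Input: "eefddf"
Checking substrings for palindromes:
  [2:6] "fddf" (len 4) => palindrome
  [0:2] "ee" (len 2) => palindrome
  [3:5] "dd" (len 2) => palindrome
Longest palindromic substring: "fddf" with length 4

4


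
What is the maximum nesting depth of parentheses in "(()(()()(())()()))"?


Input: "(()(()()(())()()))"
Tracking depth:
  Position 0 '(': depth becomes 1
  Position 1 '(': depth becomes 2
  Position 2 ')': depth becomes 1
  Position 3 '(': depth becomes 2
  Position 4 '(': depth becomes 3
  Position 5 ')': depth becomes 2
  Position 6 '(': depth becomes 3
  Position 7 ')': depth becomes 2
  Position 8 '(': depth becomes 3
  Position 9 '(': depth becomes 4
  Position 10 ')': depth becomes 3
  Position 11 ')': depth becomes 2
  Position 12 '(': depth becomes 3
  Position 13 ')': depth becomes 2
  Position 14 '(': depth becomes 3
  Position 15 ')': depth becomes 2
  Position 16 ')': depth becomes 1
  Position 17 ')': depth becomes 0
Maximum depth reached: 4

4


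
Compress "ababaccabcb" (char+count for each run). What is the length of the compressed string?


Input: ababaccabcb
Runs:
  'a' x 1 => "a1"
  'b' x 1 => "b1"
  'a' x 1 => "a1"
  'b' x 1 => "b1"
  'a' x 1 => "a1"
  'c' x 2 => "c2"
  'a' x 1 => "a1"
  'b' x 1 => "b1"
  'c' x 1 => "c1"
  'b' x 1 => "b1"
Compressed: "a1b1a1b1a1c2a1b1c1b1"
Compressed length: 20

20


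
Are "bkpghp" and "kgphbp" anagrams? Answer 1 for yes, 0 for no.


Strings: "bkpghp", "kgphbp"
Sorted first:  bghkpp
Sorted second: bghkpp
Sorted forms match => anagrams

1


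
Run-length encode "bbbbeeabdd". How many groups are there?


Input: bbbbeeabdd
Scanning for consecutive runs:
  Group 1: 'b' x 4 (positions 0-3)
  Group 2: 'e' x 2 (positions 4-5)
  Group 3: 'a' x 1 (positions 6-6)
  Group 4: 'b' x 1 (positions 7-7)
  Group 5: 'd' x 2 (positions 8-9)
Total groups: 5

5


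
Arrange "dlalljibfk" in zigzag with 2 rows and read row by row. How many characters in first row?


Zigzag "dlalljibfk" into 2 rows:
Placing characters:
  'd' => row 0
  'l' => row 1
  'a' => row 0
  'l' => row 1
  'l' => row 0
  'j' => row 1
  'i' => row 0
  'b' => row 1
  'f' => row 0
  'k' => row 1
Rows:
  Row 0: "dalif"
  Row 1: "lljbk"
First row length: 5

5


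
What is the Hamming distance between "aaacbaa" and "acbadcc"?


Comparing "aaacbaa" and "acbadcc" position by position:
  Position 0: 'a' vs 'a' => same
  Position 1: 'a' vs 'c' => differ
  Position 2: 'a' vs 'b' => differ
  Position 3: 'c' vs 'a' => differ
  Position 4: 'b' vs 'd' => differ
  Position 5: 'a' vs 'c' => differ
  Position 6: 'a' vs 'c' => differ
Total differences (Hamming distance): 6

6


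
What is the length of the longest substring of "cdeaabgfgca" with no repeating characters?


Input: "cdeaabgfgca"
Sliding window (track last position of each char):
  Position 0 ('c'): window [0,0] length 1 -- new best
  Position 1 ('d'): window [0,1] length 2 -- new best
  Position 2 ('e'): window [0,2] length 3 -- new best
  Position 3 ('a'): window [0,3] length 4 -- new best
  Position 4 ('a'): repeat (last at 3), move window start to 4
  Position 4 ('a'): window [4,4] length 1
  Position 5 ('b'): window [4,5] length 2
  Position 6 ('g'): window [4,6] length 3
  Position 7 ('f'): window [4,7] length 4
  Position 8 ('g'): repeat (last at 6), move window start to 7
  Position 8 ('g'): window [7,8] length 2
  Position 9 ('c'): window [7,9] length 3
  Position 10 ('a'): window [7,10] length 4
Longest substring with no repeats: "cdea" with length 4

4


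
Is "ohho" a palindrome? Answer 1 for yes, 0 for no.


Input: ohho
Reversed: ohho
  Compare pos 0 ('o') with pos 3 ('o'): match
  Compare pos 1 ('h') with pos 2 ('h'): match
Result: palindrome

1


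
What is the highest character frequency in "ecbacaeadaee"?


Input: ecbacaeadaee
Character counts:
  'a': 4
  'b': 1
  'c': 2
  'd': 1
  'e': 4
Maximum frequency: 4

4


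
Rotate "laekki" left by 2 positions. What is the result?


Input: "laekki", rotate left by 2
First 2 characters: "la"
Remaining characters: "ekki"
Concatenate remaining + first: "ekki" + "la" = "ekkila"

ekkila


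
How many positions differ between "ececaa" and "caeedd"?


Comparing "ececaa" and "caeedd" position by position:
  Position 0: 'e' vs 'c' => DIFFER
  Position 1: 'c' vs 'a' => DIFFER
  Position 2: 'e' vs 'e' => same
  Position 3: 'c' vs 'e' => DIFFER
  Position 4: 'a' vs 'd' => DIFFER
  Position 5: 'a' vs 'd' => DIFFER
Positions that differ: 5

5


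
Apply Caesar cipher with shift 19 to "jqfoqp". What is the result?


Caesar cipher: shift "jqfoqp" by 19
  'j' (pos 9) + 19 = pos 2 = 'c'
  'q' (pos 16) + 19 = pos 9 = 'j'
  'f' (pos 5) + 19 = pos 24 = 'y'
  'o' (pos 14) + 19 = pos 7 = 'h'
  'q' (pos 16) + 19 = pos 9 = 'j'
  'p' (pos 15) + 19 = pos 8 = 'i'
Result: cjyhji

cjyhji


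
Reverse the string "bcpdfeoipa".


Input: bcpdfeoipa
Reading characters right to left:
  Position 9: 'a'
  Position 8: 'p'
  Position 7: 'i'
  Position 6: 'o'
  Position 5: 'e'
  Position 4: 'f'
  Position 3: 'd'
  Position 2: 'p'
  Position 1: 'c'
  Position 0: 'b'
Reversed: apioefdpcb

apioefdpcb


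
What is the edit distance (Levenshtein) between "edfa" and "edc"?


Computing edit distance: "edfa" -> "edc"
DP table:
           e    d    c
      0    1    2    3
  e   1    0    1    2
  d   2    1    0    1
  f   3    2    1    1
  a   4    3    2    2
Edit distance = dp[4][3] = 2

2


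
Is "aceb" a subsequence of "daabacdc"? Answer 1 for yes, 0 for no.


Check if "aceb" is a subsequence of "daabacdc"
Greedy scan:
  Position 0 ('d'): no match needed
  Position 1 ('a'): matches sub[0] = 'a'
  Position 2 ('a'): no match needed
  Position 3 ('b'): no match needed
  Position 4 ('a'): no match needed
  Position 5 ('c'): matches sub[1] = 'c'
  Position 6 ('d'): no match needed
  Position 7 ('c'): no match needed
Only matched 2/4 characters => not a subsequence

0


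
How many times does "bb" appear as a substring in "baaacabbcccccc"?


Searching for "bb" in "baaacabbcccccc"
Scanning each position:
  Position 0: "ba" => no
  Position 1: "aa" => no
  Position 2: "aa" => no
  Position 3: "ac" => no
  Position 4: "ca" => no
  Position 5: "ab" => no
  Position 6: "bb" => MATCH
  Position 7: "bc" => no
  Position 8: "cc" => no
  Position 9: "cc" => no
  Position 10: "cc" => no
  Position 11: "cc" => no
  Position 12: "cc" => no
Total occurrences: 1

1


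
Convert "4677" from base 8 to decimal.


Input: "4677" in base 8
Positional expansion:
  Digit '4' (value 4) x 8^3 = 2048
  Digit '6' (value 6) x 8^2 = 384
  Digit '7' (value 7) x 8^1 = 56
  Digit '7' (value 7) x 8^0 = 7
Sum = 2495

2495


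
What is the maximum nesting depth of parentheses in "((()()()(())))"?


Input: "((()()()(())))"
Tracking depth:
  Position 0 '(': depth becomes 1
  Position 1 '(': depth becomes 2
  Position 2 '(': depth becomes 3
  Position 3 ')': depth becomes 2
  Position 4 '(': depth becomes 3
  Position 5 ')': depth becomes 2
  Position 6 '(': depth becomes 3
  Position 7 ')': depth becomes 2
  Position 8 '(': depth becomes 3
  Position 9 '(': depth becomes 4
  Position 10 ')': depth becomes 3
  Position 11 ')': depth becomes 2
  Position 12 ')': depth becomes 1
  Position 13 ')': depth becomes 0
Maximum depth reached: 4

4


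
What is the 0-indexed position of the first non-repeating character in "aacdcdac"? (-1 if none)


Input: aacdcdac
Character frequencies:
  'a': 3
  'c': 3
  'd': 2
Scanning left to right for freq == 1:
  Position 0 ('a'): freq=3, skip
  Position 1 ('a'): freq=3, skip
  Position 2 ('c'): freq=3, skip
  Position 3 ('d'): freq=2, skip
  Position 4 ('c'): freq=3, skip
  Position 5 ('d'): freq=2, skip
  Position 6 ('a'): freq=3, skip
  Position 7 ('c'): freq=3, skip
  No unique character found => answer = -1

-1


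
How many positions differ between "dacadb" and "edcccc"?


Comparing "dacadb" and "edcccc" position by position:
  Position 0: 'd' vs 'e' => DIFFER
  Position 1: 'a' vs 'd' => DIFFER
  Position 2: 'c' vs 'c' => same
  Position 3: 'a' vs 'c' => DIFFER
  Position 4: 'd' vs 'c' => DIFFER
  Position 5: 'b' vs 'c' => DIFFER
Positions that differ: 5

5


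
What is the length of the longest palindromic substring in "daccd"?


Input: "daccd"
Checking substrings for palindromes:
  [2:4] "cc" (len 2) => palindrome
Longest palindromic substring: "cc" with length 2

2


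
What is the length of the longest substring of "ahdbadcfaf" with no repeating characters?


Input: "ahdbadcfaf"
Sliding window (track last position of each char):
  Position 0 ('a'): window [0,0] length 1 -- new best
  Position 1 ('h'): window [0,1] length 2 -- new best
  Position 2 ('d'): window [0,2] length 3 -- new best
  Position 3 ('b'): window [0,3] length 4 -- new best
  Position 4 ('a'): repeat (last at 0), move window start to 1
  Position 4 ('a'): window [1,4] length 4
  Position 5 ('d'): repeat (last at 2), move window start to 3
  Position 5 ('d'): window [3,5] length 3
  Position 6 ('c'): window [3,6] length 4
  Position 7 ('f'): window [3,7] length 5 -- new best
  Position 8 ('a'): repeat (last at 4), move window start to 5
  Position 8 ('a'): window [5,8] length 4
  Position 9 ('f'): repeat (last at 7), move window start to 8
  Position 9 ('f'): window [8,9] length 2
Longest substring with no repeats: "badcf" with length 5

5


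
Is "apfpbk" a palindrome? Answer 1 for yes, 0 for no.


Input: apfpbk
Reversed: kbpfpa
  Compare pos 0 ('a') with pos 5 ('k'): MISMATCH
  Compare pos 1 ('p') with pos 4 ('b'): MISMATCH
  Compare pos 2 ('f') with pos 3 ('p'): MISMATCH
Result: not a palindrome

0


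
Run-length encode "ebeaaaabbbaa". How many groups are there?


Input: ebeaaaabbbaa
Scanning for consecutive runs:
  Group 1: 'e' x 1 (positions 0-0)
  Group 2: 'b' x 1 (positions 1-1)
  Group 3: 'e' x 1 (positions 2-2)
  Group 4: 'a' x 4 (positions 3-6)
  Group 5: 'b' x 3 (positions 7-9)
  Group 6: 'a' x 2 (positions 10-11)
Total groups: 6

6


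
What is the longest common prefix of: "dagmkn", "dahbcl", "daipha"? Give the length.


Words: dagmkn, dahbcl, daipha
  Position 0: all 'd' => match
  Position 1: all 'a' => match
  Position 2: ('g', 'h', 'i') => mismatch, stop
LCP = "da" (length 2)

2


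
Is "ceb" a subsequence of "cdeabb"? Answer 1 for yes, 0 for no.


Check if "ceb" is a subsequence of "cdeabb"
Greedy scan:
  Position 0 ('c'): matches sub[0] = 'c'
  Position 1 ('d'): no match needed
  Position 2 ('e'): matches sub[1] = 'e'
  Position 3 ('a'): no match needed
  Position 4 ('b'): matches sub[2] = 'b'
  Position 5 ('b'): no match needed
All 3 characters matched => is a subsequence

1


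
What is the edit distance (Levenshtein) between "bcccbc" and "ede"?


Computing edit distance: "bcccbc" -> "ede"
DP table:
           e    d    e
      0    1    2    3
  b   1    1    2    3
  c   2    2    2    3
  c   3    3    3    3
  c   4    4    4    4
  b   5    5    5    5
  c   6    6    6    6
Edit distance = dp[6][3] = 6

6


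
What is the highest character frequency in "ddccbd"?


Input: ddccbd
Character counts:
  'b': 1
  'c': 2
  'd': 3
Maximum frequency: 3

3


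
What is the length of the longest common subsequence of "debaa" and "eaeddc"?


LCS of "debaa" and "eaeddc"
DP table:
           e    a    e    d    d    c
      0    0    0    0    0    0    0
  d   0    0    0    0    1    1    1
  e   0    1    1    1    1    1    1
  b   0    1    1    1    1    1    1
  a   0    1    2    2    2    2    2
  a   0    1    2    2    2    2    2
LCS length = dp[5][6] = 2

2


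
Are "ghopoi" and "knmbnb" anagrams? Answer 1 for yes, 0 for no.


Strings: "ghopoi", "knmbnb"
Sorted first:  ghioop
Sorted second: bbkmnn
Differ at position 0: 'g' vs 'b' => not anagrams

0


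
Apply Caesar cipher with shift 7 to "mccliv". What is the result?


Caesar cipher: shift "mccliv" by 7
  'm' (pos 12) + 7 = pos 19 = 't'
  'c' (pos 2) + 7 = pos 9 = 'j'
  'c' (pos 2) + 7 = pos 9 = 'j'
  'l' (pos 11) + 7 = pos 18 = 's'
  'i' (pos 8) + 7 = pos 15 = 'p'
  'v' (pos 21) + 7 = pos 2 = 'c'
Result: tjjspc

tjjspc


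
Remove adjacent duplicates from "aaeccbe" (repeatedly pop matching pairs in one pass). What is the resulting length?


Input: aaeccbe
Stack-based adjacent duplicate removal:
  Read 'a': push. Stack: a
  Read 'a': matches stack top 'a' => pop. Stack: (empty)
  Read 'e': push. Stack: e
  Read 'c': push. Stack: ec
  Read 'c': matches stack top 'c' => pop. Stack: e
  Read 'b': push. Stack: eb
  Read 'e': push. Stack: ebe
Final stack: "ebe" (length 3)

3


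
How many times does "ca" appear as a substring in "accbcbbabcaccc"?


Searching for "ca" in "accbcbbabcaccc"
Scanning each position:
  Position 0: "ac" => no
  Position 1: "cc" => no
  Position 2: "cb" => no
  Position 3: "bc" => no
  Position 4: "cb" => no
  Position 5: "bb" => no
  Position 6: "ba" => no
  Position 7: "ab" => no
  Position 8: "bc" => no
  Position 9: "ca" => MATCH
  Position 10: "ac" => no
  Position 11: "cc" => no
  Position 12: "cc" => no
Total occurrences: 1

1


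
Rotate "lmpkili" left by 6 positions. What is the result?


Input: "lmpkili", rotate left by 6
First 6 characters: "lmpkil"
Remaining characters: "i"
Concatenate remaining + first: "i" + "lmpkil" = "ilmpkil"

ilmpkil


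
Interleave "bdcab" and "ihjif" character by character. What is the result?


Interleaving "bdcab" and "ihjif":
  Position 0: 'b' from first, 'i' from second => "bi"
  Position 1: 'd' from first, 'h' from second => "dh"
  Position 2: 'c' from first, 'j' from second => "cj"
  Position 3: 'a' from first, 'i' from second => "ai"
  Position 4: 'b' from first, 'f' from second => "bf"
Result: bidhcjaibf

bidhcjaibf


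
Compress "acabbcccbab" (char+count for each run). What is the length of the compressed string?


Input: acabbcccbab
Runs:
  'a' x 1 => "a1"
  'c' x 1 => "c1"
  'a' x 1 => "a1"
  'b' x 2 => "b2"
  'c' x 3 => "c3"
  'b' x 1 => "b1"
  'a' x 1 => "a1"
  'b' x 1 => "b1"
Compressed: "a1c1a1b2c3b1a1b1"
Compressed length: 16

16


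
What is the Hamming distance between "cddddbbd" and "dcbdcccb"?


Comparing "cddddbbd" and "dcbdcccb" position by position:
  Position 0: 'c' vs 'd' => differ
  Position 1: 'd' vs 'c' => differ
  Position 2: 'd' vs 'b' => differ
  Position 3: 'd' vs 'd' => same
  Position 4: 'd' vs 'c' => differ
  Position 5: 'b' vs 'c' => differ
  Position 6: 'b' vs 'c' => differ
  Position 7: 'd' vs 'b' => differ
Total differences (Hamming distance): 7

7


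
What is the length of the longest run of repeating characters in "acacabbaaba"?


Input: "acacabbaaba"
Scanning for longest run:
  Position 1 ('c'): new char, reset run to 1
  Position 2 ('a'): new char, reset run to 1
  Position 3 ('c'): new char, reset run to 1
  Position 4 ('a'): new char, reset run to 1
  Position 5 ('b'): new char, reset run to 1
  Position 6 ('b'): continues run of 'b', length=2
  Position 7 ('a'): new char, reset run to 1
  Position 8 ('a'): continues run of 'a', length=2
  Position 9 ('b'): new char, reset run to 1
  Position 10 ('a'): new char, reset run to 1
Longest run: 'b' with length 2

2


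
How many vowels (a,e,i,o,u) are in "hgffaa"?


Input: hgffaa
Checking each character:
  'h' at position 0: consonant
  'g' at position 1: consonant
  'f' at position 2: consonant
  'f' at position 3: consonant
  'a' at position 4: vowel (running total: 1)
  'a' at position 5: vowel (running total: 2)
Total vowels: 2

2


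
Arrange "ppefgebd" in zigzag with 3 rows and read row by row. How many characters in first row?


Zigzag "ppefgebd" into 3 rows:
Placing characters:
  'p' => row 0
  'p' => row 1
  'e' => row 2
  'f' => row 1
  'g' => row 0
  'e' => row 1
  'b' => row 2
  'd' => row 1
Rows:
  Row 0: "pg"
  Row 1: "pfed"
  Row 2: "eb"
First row length: 2

2


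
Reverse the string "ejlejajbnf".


Input: ejlejajbnf
Reading characters right to left:
  Position 9: 'f'
  Position 8: 'n'
  Position 7: 'b'
  Position 6: 'j'
  Position 5: 'a'
  Position 4: 'j'
  Position 3: 'e'
  Position 2: 'l'
  Position 1: 'j'
  Position 0: 'e'
Reversed: fnbjajelje

fnbjajelje
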